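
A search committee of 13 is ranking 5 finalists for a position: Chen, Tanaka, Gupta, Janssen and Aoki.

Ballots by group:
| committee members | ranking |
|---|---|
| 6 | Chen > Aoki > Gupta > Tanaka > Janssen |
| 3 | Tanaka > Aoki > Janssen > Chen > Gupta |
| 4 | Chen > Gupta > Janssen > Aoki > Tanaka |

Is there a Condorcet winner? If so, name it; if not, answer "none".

Chen

Check each pair by majority over 13 ballots:
Chen vs Tanaka: Chen, 10–3.
Chen vs Gupta: Chen wins 13–0.
Chen vs Janssen: Chen wins 10–3.
Chen–Aoki: Chen 10–3.
Tanaka–Gupta: Gupta 10–3.
Tanaka vs Janssen: Tanaka, 9–4.
Tanaka vs Aoki: Aoki wins 10–3.
Gupta vs Janssen: Gupta wins 10–3.
Gupta vs Aoki: Aoki, 9–4.
Janssen–Aoki: Aoki 9–4.
Chen defeats every rival head-to-head and is the Condorcet winner.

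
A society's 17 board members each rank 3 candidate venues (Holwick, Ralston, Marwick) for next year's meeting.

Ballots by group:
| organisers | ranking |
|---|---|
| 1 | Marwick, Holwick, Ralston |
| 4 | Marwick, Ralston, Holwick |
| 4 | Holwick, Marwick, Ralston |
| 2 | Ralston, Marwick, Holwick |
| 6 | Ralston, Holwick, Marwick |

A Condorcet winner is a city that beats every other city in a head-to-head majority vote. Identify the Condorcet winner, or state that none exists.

none

Head-to-head results (17 organisers):
Holwick vs Ralston: Ralston wins 12–5.
Holwick vs Marwick: 4+6 = 10 for Holwick, 7 for Marwick — Holwick by 10–7.
Ralston–Marwick: Marwick 9–8.
No city is unbeaten: Holwick loses to Ralston; Ralston loses to Marwick; Marwick loses to Holwick. In particular Holwick > Marwick > Ralston > Holwick is a majority cycle — no Condorcet winner exists.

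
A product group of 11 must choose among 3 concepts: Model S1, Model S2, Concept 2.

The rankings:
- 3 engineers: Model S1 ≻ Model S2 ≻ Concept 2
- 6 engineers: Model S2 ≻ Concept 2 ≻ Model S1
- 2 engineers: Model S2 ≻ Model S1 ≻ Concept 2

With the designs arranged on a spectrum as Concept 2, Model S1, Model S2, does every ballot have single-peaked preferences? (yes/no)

Axis positions: Concept 2=1, Model S1=2, Model S2=3.
Ballot type 1 (peak Model S1 at position 2): ranking walks positions 2-3-1, expanding outward from the peak — single-peaked.
Ballot type 2: ranking walks positions 3-1-2; Concept 2 is ranked above Model S1 even though Model S1 lies between Concept 2 and the peak Model S2 on the axis — preferences dip and rise again. Not single-peaked.
Ballot type 3 (peak Model S2 at position 3): ranking walks positions 3-2-1, expanding outward from the peak — single-peaked.
Ballot type 2 violates single-peakedness, so the profile is not single-peaked on this axis.

no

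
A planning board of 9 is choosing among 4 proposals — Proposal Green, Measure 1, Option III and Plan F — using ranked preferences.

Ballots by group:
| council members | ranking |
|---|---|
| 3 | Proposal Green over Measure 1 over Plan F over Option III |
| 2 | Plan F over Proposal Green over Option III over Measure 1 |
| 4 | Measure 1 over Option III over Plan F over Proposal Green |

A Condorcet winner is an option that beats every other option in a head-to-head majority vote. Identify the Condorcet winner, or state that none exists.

Check each pair by majority over 9 ballots:
Proposal Green–Measure 1: Proposal Green 5–4.
Proposal Green–Option III: Proposal Green 5–4.
Proposal Green vs Plan F: Plan F, 6–3.
Measure 1–Option III: Measure 1 7–2.
Measure 1 vs Plan F: Measure 1, 7–2.
Option III vs Plan F: Plan F, 5–4.
No option is unbeaten: Proposal Green loses to Plan F; Measure 1 loses to Proposal Green; Option III loses to Proposal Green; Plan F loses to Measure 1. In particular Proposal Green beats Measure 1 beats Plan F beats Proposal Green is a majority cycle — no Condorcet winner exists.

none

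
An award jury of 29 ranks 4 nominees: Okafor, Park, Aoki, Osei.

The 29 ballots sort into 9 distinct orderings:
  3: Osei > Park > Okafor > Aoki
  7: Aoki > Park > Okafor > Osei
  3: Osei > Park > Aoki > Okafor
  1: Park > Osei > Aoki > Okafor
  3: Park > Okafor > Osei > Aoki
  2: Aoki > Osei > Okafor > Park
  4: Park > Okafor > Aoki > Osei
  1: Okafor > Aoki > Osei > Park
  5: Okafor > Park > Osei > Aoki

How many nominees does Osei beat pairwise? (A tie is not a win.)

1

Osei against each rival (29 jurors):
Osei vs Okafor: Osei preferred on 3+3+1+2 = 9 ballots; Okafor wins 20–9.
Osei vs Park: Park, 20–9.
Osei vs Aoki: Osei, 15–14.
Osei beats Aoki; loses to Okafor, Park — 1 pairwise win.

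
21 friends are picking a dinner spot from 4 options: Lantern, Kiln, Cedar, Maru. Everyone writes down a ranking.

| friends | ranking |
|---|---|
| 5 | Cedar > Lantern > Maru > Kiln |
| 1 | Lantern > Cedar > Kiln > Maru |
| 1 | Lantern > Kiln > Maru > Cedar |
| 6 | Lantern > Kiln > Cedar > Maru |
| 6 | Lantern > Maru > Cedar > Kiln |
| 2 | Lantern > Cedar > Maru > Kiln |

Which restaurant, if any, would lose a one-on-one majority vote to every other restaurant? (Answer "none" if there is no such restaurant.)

Kiln

Head-to-head results (21 friends):
Lantern vs Kiln: 5+1+1+6+6+2 = 21 for Lantern, 0 for Kiln — Lantern by 21–0.
Lantern vs Cedar: Lantern, 16–5.
Lantern vs Maru: Lantern wins 21–0.
Kiln vs Cedar: Kiln is ranked higher on 1+6 = 7 ballots, Cedar on 14. Cedar wins 14–7.
Kiln vs Maru: 1+1+6 = 8 for Kiln, 13 for Maru — Maru by 13–8.
Cedar vs Maru: 14 to 7, Cedar.
Kiln loses to every other restaurant — it is the Condorcet loser.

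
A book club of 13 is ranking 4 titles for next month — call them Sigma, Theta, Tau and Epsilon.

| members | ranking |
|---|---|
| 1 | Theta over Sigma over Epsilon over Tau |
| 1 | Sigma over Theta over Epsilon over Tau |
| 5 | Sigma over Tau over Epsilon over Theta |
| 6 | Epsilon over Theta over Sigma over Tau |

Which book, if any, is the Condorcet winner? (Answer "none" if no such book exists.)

Head-to-head results (13 members):
Sigma vs Theta: Sigma is ranked higher on 1+5 = 6 ballots, Theta on 7. Theta wins 7–6.
Sigma vs Tau: Sigma, 13–0.
Sigma vs Epsilon: Sigma, 7–6.
Theta vs Tau: 8 to 5, Theta.
Theta–Epsilon: Epsilon 11–2.
Tau vs Epsilon: 5 for Tau, 8 for Epsilon — Epsilon by 8–5.
Each book drops at least one matchup (Sigma loses to Theta; Theta loses to Epsilon; Tau loses to Sigma; Epsilon loses to Sigma); the cycle Sigma beats Epsilon beats Theta beats Sigma rules out a Condorcet winner.

none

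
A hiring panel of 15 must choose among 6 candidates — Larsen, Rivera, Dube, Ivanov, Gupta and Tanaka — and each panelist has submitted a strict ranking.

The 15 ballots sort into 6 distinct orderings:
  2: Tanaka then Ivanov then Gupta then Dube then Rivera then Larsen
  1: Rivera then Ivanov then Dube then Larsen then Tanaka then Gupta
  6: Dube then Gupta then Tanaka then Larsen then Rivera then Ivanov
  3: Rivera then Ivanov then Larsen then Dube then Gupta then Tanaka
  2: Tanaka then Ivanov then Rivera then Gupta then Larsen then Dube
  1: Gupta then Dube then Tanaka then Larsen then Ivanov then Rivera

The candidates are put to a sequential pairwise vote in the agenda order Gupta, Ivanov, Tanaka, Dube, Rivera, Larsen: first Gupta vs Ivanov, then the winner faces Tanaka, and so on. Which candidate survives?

Round 1: Gupta vs Ivanov — 7–8, Ivanov advances.
Round 2: Ivanov vs Tanaka — 4–11, Tanaka advances.
Round 3: Tanaka vs Dube — 4–11, Dube advances.
Round 4: Dube vs Rivera — 9–6, Dube advances.
Round 5: Dube vs Larsen — 10–5, Dube advances.
The agenda winner is Dube.

Dube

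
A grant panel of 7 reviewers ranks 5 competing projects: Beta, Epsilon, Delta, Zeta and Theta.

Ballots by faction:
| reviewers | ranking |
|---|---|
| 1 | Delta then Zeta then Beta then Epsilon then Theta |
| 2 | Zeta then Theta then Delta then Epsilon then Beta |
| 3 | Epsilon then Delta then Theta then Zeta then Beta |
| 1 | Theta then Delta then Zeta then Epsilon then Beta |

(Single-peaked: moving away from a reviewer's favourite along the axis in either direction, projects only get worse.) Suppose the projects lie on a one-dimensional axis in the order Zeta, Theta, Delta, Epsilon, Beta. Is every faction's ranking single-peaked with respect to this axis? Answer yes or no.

Axis positions: Zeta=1, Theta=2, Delta=3, Epsilon=4, Beta=5.
Faction 1: ranking walks positions 3-1-5-4-2; Zeta is ranked above Theta even though Theta lies between Zeta and the peak Delta on the axis — preferences dip and rise again. Not single-peaked.
Faction 2 (peak Zeta at position 1): ranking walks positions 1-2-3-4-5, expanding outward from the peak — single-peaked.
Faction 3 (peak Epsilon at position 4): ranking walks positions 4-3-2-1-5, expanding outward from the peak — single-peaked.
Faction 4 (peak Theta at position 2): ranking walks positions 2-3-1-4-5, expanding outward from the peak — single-peaked.
Faction 1 violates single-peakedness, so the profile is not single-peaked on this axis.

no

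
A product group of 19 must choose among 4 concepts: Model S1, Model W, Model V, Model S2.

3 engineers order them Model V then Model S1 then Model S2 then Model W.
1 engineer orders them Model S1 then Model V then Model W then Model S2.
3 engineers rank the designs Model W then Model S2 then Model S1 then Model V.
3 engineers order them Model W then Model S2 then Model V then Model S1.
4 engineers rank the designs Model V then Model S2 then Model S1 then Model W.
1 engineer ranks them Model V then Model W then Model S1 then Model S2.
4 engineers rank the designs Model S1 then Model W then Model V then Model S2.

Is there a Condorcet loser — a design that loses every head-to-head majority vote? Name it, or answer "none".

Pairwise majorities:
Model S1 vs Model W: 12 to 7, Model S1.
Model S1 vs Model V: Model V wins 11–8.
Model S1–Model S2: Model S2 10–9.
Model W vs Model V: 10 to 9, Model W.
Model W vs Model S2: Model W, 12–7.
Model V vs Model S2: Model V wins 13–6.
No design is winless: Model S1 beats Model W; Model W beats Model V; Model V beats Model S1; Model S2 beats Model S1. There is no Condorcet loser.

none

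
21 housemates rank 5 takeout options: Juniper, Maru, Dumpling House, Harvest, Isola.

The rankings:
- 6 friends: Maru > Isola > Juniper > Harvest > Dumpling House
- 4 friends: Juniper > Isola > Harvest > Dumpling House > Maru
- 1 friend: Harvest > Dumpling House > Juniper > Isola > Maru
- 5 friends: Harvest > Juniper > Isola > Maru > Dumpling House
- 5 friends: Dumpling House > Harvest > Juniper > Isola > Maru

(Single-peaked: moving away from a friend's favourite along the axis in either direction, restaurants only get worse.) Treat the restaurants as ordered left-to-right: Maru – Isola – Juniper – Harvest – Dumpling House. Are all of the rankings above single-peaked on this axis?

Axis positions: Maru=1, Isola=2, Juniper=3, Harvest=4, Dumpling House=5.
Ballot type 1 (peak Maru at position 1): ranking walks positions 1-2-3-4-5, expanding outward from the peak — single-peaked.
Ballot type 2 (peak Juniper at position 3): ranking walks positions 3-2-4-5-1, expanding outward from the peak — single-peaked.
Ballot type 3 (peak Harvest at position 4): ranking walks positions 4-5-3-2-1, expanding outward from the peak — single-peaked.
Ballot type 4 (peak Harvest at position 4): ranking walks positions 4-3-2-1-5, expanding outward from the peak — single-peaked.
Ballot type 5 (peak Dumpling House at position 5): ranking walks positions 5-4-3-2-1, expanding outward from the peak — single-peaked.
Every ranking is single-peaked on this axis.

yes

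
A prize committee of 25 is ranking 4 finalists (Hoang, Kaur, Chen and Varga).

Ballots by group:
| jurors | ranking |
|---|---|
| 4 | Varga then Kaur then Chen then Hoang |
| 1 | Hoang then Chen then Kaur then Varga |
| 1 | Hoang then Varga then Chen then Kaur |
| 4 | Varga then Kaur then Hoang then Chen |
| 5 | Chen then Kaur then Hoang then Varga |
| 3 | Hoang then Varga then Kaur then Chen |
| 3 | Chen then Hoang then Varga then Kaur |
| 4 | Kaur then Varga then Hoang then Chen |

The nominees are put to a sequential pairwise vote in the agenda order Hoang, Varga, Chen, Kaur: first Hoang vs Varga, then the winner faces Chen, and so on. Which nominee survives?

Round 1: Hoang vs Varga — 13–12, Hoang advances.
Round 2: Hoang vs Chen — 13–12, Hoang advances.
Round 3: Hoang vs Kaur — 8–17, Kaur advances.
The agenda winner is Kaur.

Kaur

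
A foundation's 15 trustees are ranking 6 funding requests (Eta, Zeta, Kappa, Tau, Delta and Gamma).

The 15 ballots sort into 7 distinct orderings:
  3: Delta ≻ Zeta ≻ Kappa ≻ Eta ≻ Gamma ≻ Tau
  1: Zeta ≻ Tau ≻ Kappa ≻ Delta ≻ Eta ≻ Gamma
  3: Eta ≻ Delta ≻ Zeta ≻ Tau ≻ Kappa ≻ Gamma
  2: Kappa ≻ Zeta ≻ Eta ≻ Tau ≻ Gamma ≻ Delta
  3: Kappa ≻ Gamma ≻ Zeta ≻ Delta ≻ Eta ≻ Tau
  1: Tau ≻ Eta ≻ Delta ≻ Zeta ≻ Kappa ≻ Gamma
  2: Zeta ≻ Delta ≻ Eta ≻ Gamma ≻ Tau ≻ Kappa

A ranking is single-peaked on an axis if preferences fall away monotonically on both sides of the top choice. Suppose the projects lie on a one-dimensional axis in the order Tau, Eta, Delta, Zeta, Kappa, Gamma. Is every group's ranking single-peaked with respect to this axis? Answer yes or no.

no

Axis positions: Tau=1, Eta=2, Delta=3, Zeta=4, Kappa=5, Gamma=6.
Group 1 (peak Delta at position 3): ranking walks positions 3-4-5-2-6-1, expanding outward from the peak — single-peaked.
Group 2: ranking walks positions 4-1-5-3-2-6; Tau is ranked above Delta even though Delta lies between Tau and the peak Zeta on the axis — preferences dip and rise again. Not single-peaked.
Group 3 (peak Eta at position 2): ranking walks positions 2-3-4-1-5-6, expanding outward from the peak — single-peaked.
Group 4: ranking walks positions 5-4-2-1-6-3; Eta is ranked above Delta even though Delta lies between Eta and the peak Kappa on the axis — preferences dip and rise again. Not single-peaked.
Group 5 (peak Kappa at position 5): ranking walks positions 5-6-4-3-2-1, expanding outward from the peak — single-peaked.
Group 6 (peak Tau at position 1): ranking walks positions 1-2-3-4-5-6, expanding outward from the peak — single-peaked.
Group 7: ranking walks positions 4-3-2-6-1-5; Gamma is ranked above Kappa even though Kappa lies between Gamma and the peak Zeta on the axis — preferences dip and rise again. Not single-peaked.
Group 2 violates single-peakedness, so the profile is not single-peaked on this axis.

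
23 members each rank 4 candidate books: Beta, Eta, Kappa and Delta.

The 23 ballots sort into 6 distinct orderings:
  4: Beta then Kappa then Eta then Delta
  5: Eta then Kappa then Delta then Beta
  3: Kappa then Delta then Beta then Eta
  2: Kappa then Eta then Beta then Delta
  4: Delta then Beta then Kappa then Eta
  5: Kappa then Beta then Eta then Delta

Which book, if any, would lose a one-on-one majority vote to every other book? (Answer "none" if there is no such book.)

Head-to-head results (23 members):
Beta vs Eta: Beta, 16–7.
Beta vs Kappa: 4+4 = 8 for Beta, 15 for Kappa — Kappa by 15–8.
Beta vs Delta: Delta wins 12–11.
Eta vs Kappa: 5 for Eta, 18 for Kappa — Kappa by 18–5.
Eta vs Delta: Eta, 16–7.
Kappa vs Delta: 19 to 4, Kappa.
Every book wins at least one matchup (Beta beats Eta; Eta beats Delta; Kappa beats Beta; Delta beats Beta), so there is no Condorcet loser.

none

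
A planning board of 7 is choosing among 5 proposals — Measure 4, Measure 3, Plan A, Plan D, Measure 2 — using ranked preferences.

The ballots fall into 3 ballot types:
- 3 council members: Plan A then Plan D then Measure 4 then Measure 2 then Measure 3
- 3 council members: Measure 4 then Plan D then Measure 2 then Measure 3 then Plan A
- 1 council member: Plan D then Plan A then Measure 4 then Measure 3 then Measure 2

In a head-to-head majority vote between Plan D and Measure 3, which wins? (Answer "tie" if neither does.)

Plan D

Ballots ranking Plan D above Measure 3: 3 + 3 + 1 = 7.
Ballots ranking Measure 3 above Plan D: 7 − 7 = 0.
Plan D wins the head-to-head 7–0.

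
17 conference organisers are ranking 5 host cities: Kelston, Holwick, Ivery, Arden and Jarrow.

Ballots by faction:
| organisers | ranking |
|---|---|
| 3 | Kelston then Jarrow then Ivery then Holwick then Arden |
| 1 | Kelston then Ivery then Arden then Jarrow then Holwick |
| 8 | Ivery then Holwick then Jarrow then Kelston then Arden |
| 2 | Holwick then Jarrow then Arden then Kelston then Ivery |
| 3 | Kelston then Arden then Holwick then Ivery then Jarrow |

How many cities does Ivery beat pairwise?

Ivery against each rival (17 organisers):
Ivery–Kelston: Kelston 9–8.
Ivery vs Holwick: 12 to 5, Ivery.
Ivery vs Arden: Ivery, 12–5.
Ivery vs Jarrow: Ivery wins 12–5.
Ivery beats Holwick, Arden, Jarrow; loses to Kelston — 3 pairwise wins.

3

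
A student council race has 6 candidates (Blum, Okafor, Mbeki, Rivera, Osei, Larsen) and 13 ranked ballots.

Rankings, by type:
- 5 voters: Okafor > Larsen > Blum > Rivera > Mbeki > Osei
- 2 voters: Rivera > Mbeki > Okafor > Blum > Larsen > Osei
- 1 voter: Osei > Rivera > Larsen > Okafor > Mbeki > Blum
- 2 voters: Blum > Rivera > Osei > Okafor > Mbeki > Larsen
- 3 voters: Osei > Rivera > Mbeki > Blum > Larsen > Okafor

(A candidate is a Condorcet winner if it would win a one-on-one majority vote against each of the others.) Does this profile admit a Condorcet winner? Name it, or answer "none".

Check each pair by majority over 13 ballots:
Blum vs Okafor: 2+3 = 5 for Blum, 8 for Okafor — Okafor by 8–5.
Blum vs Mbeki: Blum wins 7–6.
Blum vs Rivera: 7 to 6, Blum.
Blum vs Osei: Blum preferred on 5+2+2 = 9 ballots; Blum wins 9–4.
Blum vs Larsen: 7 to 6, Blum.
Okafor–Mbeki: Okafor 8–5.
Okafor vs Rivera: Rivera wins 8–5.
Okafor vs Osei: Okafor, 7–6.
Okafor vs Larsen: 9 to 4, Okafor.
Mbeki vs Rivera: Rivera, 13–0.
Mbeki vs Osei: 7 to 6, Mbeki.
Mbeki vs Larsen: 2+2+3 = 7 for Mbeki, 6 for Larsen — Mbeki by 7–6.
Rivera vs Osei: Rivera preferred on 5+2+2 = 9 ballots; Rivera wins 9–4.
Rivera vs Larsen: Rivera wins 8–5.
Osei vs Larsen: Osei is ranked higher on 1+2+3 = 6 ballots, Larsen on 7. Larsen wins 7–6.
Every candidate loses at least once (Blum loses to Okafor; Okafor loses to Rivera; Mbeki loses to Blum; Rivera loses to Blum; Osei loses to Blum; Larsen loses to Blum). The majority relation contains the cycle Blum → Rivera → Okafor → Blum, so there is no Condorcet winner.

none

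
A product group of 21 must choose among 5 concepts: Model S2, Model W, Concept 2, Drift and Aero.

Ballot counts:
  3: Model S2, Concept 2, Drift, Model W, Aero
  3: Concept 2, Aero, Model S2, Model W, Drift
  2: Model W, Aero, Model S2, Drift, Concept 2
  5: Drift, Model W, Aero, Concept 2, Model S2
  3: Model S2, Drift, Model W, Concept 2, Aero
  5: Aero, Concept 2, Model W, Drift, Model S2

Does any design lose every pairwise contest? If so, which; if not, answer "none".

Head-to-head results (21 engineers):
Model S2 vs Model W: Model W, 12–9.
Model S2 vs Concept 2: Concept 2, 13–8.
Model S2 vs Drift: 11 to 10, Model S2.
Model S2 vs Aero: Aero wins 15–6.
Model W–Concept 2: Concept 2 11–10.
Model W vs Drift: 10 to 11, Drift.
Model W vs Aero: 3+2+5+3 = 13 for Model W, 8 for Aero — Model W by 13–8.
Concept 2 vs Drift: Concept 2, 11–10.
Concept 2 vs Aero: 3+3+3 = 9 for Concept 2, 12 for Aero — Aero by 12–9.
Drift vs Aero: Drift wins 11–10.
Every design wins at least one matchup (Model S2 beats Drift; Model W beats Model S2; Concept 2 beats Model S2; Drift beats Model W; Aero beats Model S2), so there is no Condorcet loser.

none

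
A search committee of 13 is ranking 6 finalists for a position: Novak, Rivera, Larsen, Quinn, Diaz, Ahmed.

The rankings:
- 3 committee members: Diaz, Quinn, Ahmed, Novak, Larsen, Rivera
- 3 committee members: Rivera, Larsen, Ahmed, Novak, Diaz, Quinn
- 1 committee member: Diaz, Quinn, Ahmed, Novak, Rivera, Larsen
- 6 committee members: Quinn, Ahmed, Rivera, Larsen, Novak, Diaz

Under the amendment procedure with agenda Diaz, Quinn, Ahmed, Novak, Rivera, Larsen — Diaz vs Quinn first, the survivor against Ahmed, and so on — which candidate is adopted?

Ahmed

Round 1: Diaz vs Quinn — 7–6, Diaz advances.
Round 2: Diaz vs Ahmed — 4–9, Ahmed advances.
Round 3: Ahmed vs Novak — 13–0, Ahmed advances.
Round 4: Ahmed vs Rivera — 10–3, Ahmed advances.
Round 5: Ahmed vs Larsen — 10–3, Ahmed advances.
Ahmed survives the agenda.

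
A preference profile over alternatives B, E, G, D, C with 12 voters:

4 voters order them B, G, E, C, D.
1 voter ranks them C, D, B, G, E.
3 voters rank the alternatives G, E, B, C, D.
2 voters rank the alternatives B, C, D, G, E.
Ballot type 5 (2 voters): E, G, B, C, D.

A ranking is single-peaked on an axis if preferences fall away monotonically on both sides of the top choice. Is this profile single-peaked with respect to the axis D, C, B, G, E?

Axis positions: D=1, C=2, B=3, G=4, E=5.
Ballot type 1 (peak B at position 3): ranking walks positions 3-4-5-2-1, expanding outward from the peak — single-peaked.
Ballot type 2 (peak C at position 2): ranking walks positions 2-1-3-4-5, expanding outward from the peak — single-peaked.
Ballot type 3 (peak G at position 4): ranking walks positions 4-5-3-2-1, expanding outward from the peak — single-peaked.
Ballot type 4 (peak B at position 3): ranking walks positions 3-2-1-4-5, expanding outward from the peak — single-peaked.
Ballot type 5 (peak E at position 5): ranking walks positions 5-4-3-2-1, expanding outward from the peak — single-peaked.
Every ranking is single-peaked on this axis.

yes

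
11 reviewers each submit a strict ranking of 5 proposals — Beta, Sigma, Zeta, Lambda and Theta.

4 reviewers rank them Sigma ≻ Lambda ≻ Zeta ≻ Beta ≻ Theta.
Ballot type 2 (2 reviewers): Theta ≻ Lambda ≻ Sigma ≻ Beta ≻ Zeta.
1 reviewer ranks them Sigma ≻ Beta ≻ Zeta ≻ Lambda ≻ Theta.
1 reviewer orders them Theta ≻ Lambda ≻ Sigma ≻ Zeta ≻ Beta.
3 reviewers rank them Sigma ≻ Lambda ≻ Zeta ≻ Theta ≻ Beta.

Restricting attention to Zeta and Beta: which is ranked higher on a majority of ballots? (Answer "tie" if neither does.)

Ballots ranking Zeta above Beta: 4 + 1 + 3 = 8.
Ballots ranking Beta above Zeta: 11 − 8 = 3.
Zeta wins the head-to-head 8–3.

Zeta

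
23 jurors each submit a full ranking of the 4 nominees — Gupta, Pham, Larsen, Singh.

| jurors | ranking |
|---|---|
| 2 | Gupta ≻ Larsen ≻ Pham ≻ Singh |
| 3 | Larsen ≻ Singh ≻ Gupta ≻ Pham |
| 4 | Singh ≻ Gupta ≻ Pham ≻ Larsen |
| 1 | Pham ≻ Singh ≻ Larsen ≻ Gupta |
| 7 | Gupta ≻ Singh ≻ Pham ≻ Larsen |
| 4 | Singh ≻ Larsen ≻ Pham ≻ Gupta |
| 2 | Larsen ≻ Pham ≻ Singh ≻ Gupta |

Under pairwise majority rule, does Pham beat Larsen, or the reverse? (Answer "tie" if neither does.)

Pham

Ballots ranking Pham above Larsen: 4 + 1 + 7 = 12.
Ballots ranking Larsen above Pham: 23 − 12 = 11.
Pham wins the head-to-head 12–11.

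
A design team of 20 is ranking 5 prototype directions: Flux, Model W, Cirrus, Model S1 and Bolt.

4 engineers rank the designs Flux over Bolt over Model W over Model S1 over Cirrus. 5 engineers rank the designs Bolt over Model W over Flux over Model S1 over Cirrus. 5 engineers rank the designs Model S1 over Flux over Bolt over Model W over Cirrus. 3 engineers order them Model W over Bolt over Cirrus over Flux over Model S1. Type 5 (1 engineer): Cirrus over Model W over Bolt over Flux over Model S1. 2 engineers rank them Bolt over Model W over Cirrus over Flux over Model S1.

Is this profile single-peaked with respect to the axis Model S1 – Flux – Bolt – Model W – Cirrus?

Axis positions: Model S1=1, Flux=2, Bolt=3, Model W=4, Cirrus=5.
Type 1 (peak Flux at position 2): ranking walks positions 2-3-4-1-5, expanding outward from the peak — single-peaked.
Type 2 (peak Bolt at position 3): ranking walks positions 3-4-2-1-5, expanding outward from the peak — single-peaked.
Type 3 (peak Model S1 at position 1): ranking walks positions 1-2-3-4-5, expanding outward from the peak — single-peaked.
Type 4 (peak Model W at position 4): ranking walks positions 4-3-5-2-1, expanding outward from the peak — single-peaked.
Type 5 (peak Cirrus at position 5): ranking walks positions 5-4-3-2-1, expanding outward from the peak — single-peaked.
Type 6 (peak Bolt at position 3): ranking walks positions 3-4-5-2-1, expanding outward from the peak — single-peaked.
Every ranking is single-peaked on this axis.

yes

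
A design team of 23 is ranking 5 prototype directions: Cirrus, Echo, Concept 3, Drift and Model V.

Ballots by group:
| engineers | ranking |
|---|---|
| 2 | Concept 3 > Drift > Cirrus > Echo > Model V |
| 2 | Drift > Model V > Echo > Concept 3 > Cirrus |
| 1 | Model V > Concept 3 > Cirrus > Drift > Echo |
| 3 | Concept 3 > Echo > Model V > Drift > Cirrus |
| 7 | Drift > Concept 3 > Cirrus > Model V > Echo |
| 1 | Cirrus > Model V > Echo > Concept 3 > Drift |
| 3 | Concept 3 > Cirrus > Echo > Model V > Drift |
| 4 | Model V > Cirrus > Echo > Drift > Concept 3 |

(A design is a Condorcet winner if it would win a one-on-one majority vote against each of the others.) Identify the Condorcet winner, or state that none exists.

none

Head-to-head results (23 engineers):
Cirrus vs Echo: 18 to 5, Cirrus.
Cirrus vs Concept 3: Cirrus preferred on 1+4 = 5 ballots; Concept 3 wins 18–5.
Cirrus vs Drift: 1+1+3+4 = 9 for Cirrus, 14 for Drift — Drift by 14–9.
Cirrus vs Model V: 2+7+1+3 = 13 for Cirrus, 10 for Model V — Cirrus by 13–10.
Echo vs Concept 3: Echo is ranked higher on 2+1+4 = 7 ballots, Concept 3 on 16. Concept 3 wins 16–7.
Echo vs Drift: 3+1+3+4 = 11 for Echo, 12 for Drift — Drift by 12–11.
Echo vs Model V: 2+3+3 = 8 for Echo, 15 for Model V — Model V by 15–8.
Concept 3 vs Drift: Concept 3 preferred on 2+1+3+1+3 = 10 ballots; Drift wins 13–10.
Concept 3 vs Model V: 2+3+7+3 = 15 for Concept 3, 8 for Model V — Concept 3 by 15–8.
Drift vs Model V: 2+2+7 = 11 for Drift, 12 for Model V — Model V by 12–11.
Each design drops at least one matchup (Cirrus loses to Concept 3; Echo loses to Cirrus; Concept 3 loses to Drift; Drift loses to Model V; Model V loses to Cirrus); the cycle Cirrus beats Model V beats Drift beats Cirrus rules out a Condorcet winner.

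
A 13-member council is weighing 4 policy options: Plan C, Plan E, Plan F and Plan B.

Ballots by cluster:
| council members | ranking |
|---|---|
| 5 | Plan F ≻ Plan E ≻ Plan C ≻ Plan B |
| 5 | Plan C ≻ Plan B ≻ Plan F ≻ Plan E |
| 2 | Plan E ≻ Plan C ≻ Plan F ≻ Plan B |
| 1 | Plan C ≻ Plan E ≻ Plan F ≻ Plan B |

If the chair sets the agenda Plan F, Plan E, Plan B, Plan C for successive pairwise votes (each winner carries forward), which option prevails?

Round 1: Plan F vs Plan E — 10–3, Plan F advances.
Round 2: Plan F vs Plan B — 8–5, Plan F advances.
Round 3: Plan F vs Plan C — 5–8, Plan C advances.
The agenda winner is Plan C.

Plan C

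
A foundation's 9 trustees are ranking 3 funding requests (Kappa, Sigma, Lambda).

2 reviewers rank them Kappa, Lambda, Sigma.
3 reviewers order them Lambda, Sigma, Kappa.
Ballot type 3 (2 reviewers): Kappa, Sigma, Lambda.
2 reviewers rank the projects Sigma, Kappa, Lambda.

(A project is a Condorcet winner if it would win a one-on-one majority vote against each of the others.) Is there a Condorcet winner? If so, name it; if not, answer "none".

Pairwise majorities:
Kappa vs Sigma: Sigma wins 5–4.
Kappa–Lambda: Kappa 6–3.
Sigma–Lambda: Lambda 5–4.
No project is unbeaten: Kappa loses to Sigma; Sigma loses to Lambda; Lambda loses to Kappa. In particular Kappa > Lambda > Sigma > Kappa is a majority cycle — no Condorcet winner exists.

none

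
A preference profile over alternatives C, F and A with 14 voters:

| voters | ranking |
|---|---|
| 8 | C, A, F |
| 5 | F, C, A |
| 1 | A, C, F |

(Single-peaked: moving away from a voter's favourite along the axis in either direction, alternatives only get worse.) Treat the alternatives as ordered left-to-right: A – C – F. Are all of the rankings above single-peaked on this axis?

Axis positions: A=1, C=2, F=3.
Bloc 1 (peak C at position 2): ranking walks positions 2-1-3, expanding outward from the peak — single-peaked.
Bloc 2 (peak F at position 3): ranking walks positions 3-2-1, expanding outward from the peak — single-peaked.
Bloc 3 (peak A at position 1): ranking walks positions 1-2-3, expanding outward from the peak — single-peaked.
Every ranking is single-peaked on this axis.

yes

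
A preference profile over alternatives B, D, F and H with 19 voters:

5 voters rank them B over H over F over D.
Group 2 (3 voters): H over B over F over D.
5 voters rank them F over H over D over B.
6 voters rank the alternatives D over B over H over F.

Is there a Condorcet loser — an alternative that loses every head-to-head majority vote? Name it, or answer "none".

Head-to-head results (19 voters):
B vs D: B is ranked higher on 5+3 = 8 ballots, D on 11. D wins 11–8.
B vs F: B wins 14–5.
B vs H: 5+6 = 11 for B, 8 for H — B by 11–8.
D vs F: D preferred on 6 ballots; F wins 13–6.
D–H: H 13–6.
F vs H: H wins 14–5.
Every alternative wins at least one matchup (B beats F; D beats B; F beats D; H beats D), so there is no Condorcet loser.

none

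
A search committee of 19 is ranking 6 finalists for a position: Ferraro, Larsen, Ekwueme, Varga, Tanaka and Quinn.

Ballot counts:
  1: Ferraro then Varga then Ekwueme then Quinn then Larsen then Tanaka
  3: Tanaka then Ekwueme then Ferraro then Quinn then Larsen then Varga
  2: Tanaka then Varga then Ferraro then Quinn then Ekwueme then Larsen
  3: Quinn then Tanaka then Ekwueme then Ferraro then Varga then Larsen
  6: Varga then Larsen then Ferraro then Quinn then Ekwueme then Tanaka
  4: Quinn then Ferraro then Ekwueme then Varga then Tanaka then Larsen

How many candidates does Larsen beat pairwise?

0

Larsen against each rival (19 committee members):
Larsen vs Ferraro: 6 to 13, Ferraro.
Larsen vs Ekwueme: Larsen preferred on 6 ballots; Ekwueme wins 13–6.
Larsen–Varga: Varga 16–3.
Larsen vs Tanaka: Larsen is ranked higher on 1+6 = 7 ballots, Tanaka on 12. Tanaka wins 12–7.
Larsen vs Quinn: Quinn, 13–6.
Larsen beats no one; loses to Ferraro, Ekwueme, Varga, Tanaka, Quinn — 0 pairwise wins.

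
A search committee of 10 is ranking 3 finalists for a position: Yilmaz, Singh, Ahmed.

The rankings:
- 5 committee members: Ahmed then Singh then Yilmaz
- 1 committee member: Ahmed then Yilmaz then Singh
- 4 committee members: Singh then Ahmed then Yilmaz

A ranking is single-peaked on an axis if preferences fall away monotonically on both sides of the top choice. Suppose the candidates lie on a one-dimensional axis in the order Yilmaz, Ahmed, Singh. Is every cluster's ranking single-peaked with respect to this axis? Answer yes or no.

Axis positions: Yilmaz=1, Ahmed=2, Singh=3.
Cluster 1 (peak Ahmed at position 2): ranking walks positions 2-3-1, expanding outward from the peak — single-peaked.
Cluster 2 (peak Ahmed at position 2): ranking walks positions 2-1-3, expanding outward from the peak — single-peaked.
Cluster 3 (peak Singh at position 3): ranking walks positions 3-2-1, expanding outward from the peak — single-peaked.
Every ranking is single-peaked on this axis.

yes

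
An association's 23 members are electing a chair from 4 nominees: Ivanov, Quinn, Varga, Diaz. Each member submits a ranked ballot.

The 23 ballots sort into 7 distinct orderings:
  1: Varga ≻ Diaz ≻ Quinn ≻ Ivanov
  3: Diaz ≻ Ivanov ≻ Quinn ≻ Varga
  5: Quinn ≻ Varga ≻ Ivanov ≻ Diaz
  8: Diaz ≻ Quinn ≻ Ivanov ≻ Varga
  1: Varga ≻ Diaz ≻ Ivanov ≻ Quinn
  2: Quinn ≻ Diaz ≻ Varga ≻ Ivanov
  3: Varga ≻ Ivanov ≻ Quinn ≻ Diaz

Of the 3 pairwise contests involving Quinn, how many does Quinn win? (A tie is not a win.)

2

Quinn against each rival (23 voters):
Quinn vs Ivanov: Quinn preferred on 1+5+8+2 = 16 ballots; Quinn wins 16–7.
Quinn vs Varga: Quinn, 18–5.
Quinn vs Diaz: Quinn preferred on 5+2+3 = 10 ballots; Diaz wins 13–10.
Quinn beats Ivanov, Varga; loses to Diaz — 2 pairwise wins.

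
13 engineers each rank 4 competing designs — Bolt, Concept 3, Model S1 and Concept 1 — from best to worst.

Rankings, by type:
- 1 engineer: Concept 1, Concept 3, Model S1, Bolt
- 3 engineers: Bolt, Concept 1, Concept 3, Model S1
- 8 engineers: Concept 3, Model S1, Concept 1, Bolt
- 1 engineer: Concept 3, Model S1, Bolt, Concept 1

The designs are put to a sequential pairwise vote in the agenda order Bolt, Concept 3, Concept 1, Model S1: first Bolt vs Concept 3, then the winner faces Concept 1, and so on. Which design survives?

Round 1: Bolt vs Concept 3 — 3–10, Concept 3 advances.
Round 2: Concept 3 vs Concept 1 — 9–4, Concept 3 advances.
Round 3: Concept 3 vs Model S1 — 13–0, Concept 3 advances.
Concept 3 survives the agenda.

Concept 3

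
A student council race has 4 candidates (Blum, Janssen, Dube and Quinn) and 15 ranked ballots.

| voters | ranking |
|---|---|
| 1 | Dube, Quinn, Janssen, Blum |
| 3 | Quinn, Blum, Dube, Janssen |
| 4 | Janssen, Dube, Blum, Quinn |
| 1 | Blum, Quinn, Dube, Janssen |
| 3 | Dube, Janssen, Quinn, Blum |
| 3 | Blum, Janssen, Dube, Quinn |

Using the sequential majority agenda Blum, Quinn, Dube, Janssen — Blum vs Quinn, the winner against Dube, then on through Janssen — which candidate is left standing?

Dube

Round 1: Blum vs Quinn — 8–7, Blum advances.
Round 2: Blum vs Dube — 7–8, Dube advances.
Round 3: Dube vs Janssen — 8–7, Dube advances.
The agenda winner is Dube.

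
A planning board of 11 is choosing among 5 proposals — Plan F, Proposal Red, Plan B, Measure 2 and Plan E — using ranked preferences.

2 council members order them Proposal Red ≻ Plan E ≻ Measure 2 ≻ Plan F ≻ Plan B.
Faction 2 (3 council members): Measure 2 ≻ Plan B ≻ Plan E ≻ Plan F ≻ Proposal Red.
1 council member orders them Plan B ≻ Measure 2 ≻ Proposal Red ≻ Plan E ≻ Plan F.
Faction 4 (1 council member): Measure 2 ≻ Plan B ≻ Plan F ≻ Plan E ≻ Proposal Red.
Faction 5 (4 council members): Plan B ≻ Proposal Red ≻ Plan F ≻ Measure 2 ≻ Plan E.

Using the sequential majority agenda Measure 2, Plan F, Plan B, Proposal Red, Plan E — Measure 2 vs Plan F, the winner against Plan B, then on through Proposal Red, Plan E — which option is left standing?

Proposal Red

Round 1: Measure 2 vs Plan F — 7–4, Measure 2 advances.
Round 2: Measure 2 vs Plan B — 6–5, Measure 2 advances.
Round 3: Measure 2 vs Proposal Red — 5–6, Proposal Red advances.
Round 4: Proposal Red vs Plan E — 7–4, Proposal Red advances.
Proposal Red survives the agenda.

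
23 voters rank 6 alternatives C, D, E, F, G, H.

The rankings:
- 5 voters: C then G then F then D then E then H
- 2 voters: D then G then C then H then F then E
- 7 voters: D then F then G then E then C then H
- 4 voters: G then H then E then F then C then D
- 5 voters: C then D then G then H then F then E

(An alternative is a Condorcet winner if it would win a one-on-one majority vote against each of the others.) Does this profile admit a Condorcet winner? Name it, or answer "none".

none

Check each pair by majority over 23 ballots:
C vs D: 14 to 9, C.
C vs E: 5+2+5 = 12 for C, 11 for E — C by 12–11.
C vs F: 5+2+5 = 12 for C, 11 for F — C by 12–11.
C vs G: 5+5 = 10 for C, 13 for G — G by 13–10.
C vs H: 19 to 4, C.
D vs E: 5+2+7+5 = 19 for D, 4 for E — D by 19–4.
D vs F: 2+7+5 = 14 for D, 9 for F — D by 14–9.
D vs G: D is ranked higher on 2+7+5 = 14 ballots, G on 9. D wins 14–9.
D vs H: D preferred on 5+2+7+5 = 19 ballots; D wins 19–4.
E vs F: 4 to 19, F.
E vs G: 0 for E, 23 for G — G by 23–0.
E vs H: E preferred on 5+7 = 12 ballots; E wins 12–11.
F vs G: 7 for F, 16 for G — G by 16–7.
F vs H: 5+7 = 12 for F, 11 for H — F by 12–11.
G vs H: 23 to 0, G.
No alternative is unbeaten: C loses to G; D loses to C; E loses to C; F loses to C; G loses to D; H loses to C. In particular C > D > G > C is a majority cycle — no Condorcet winner exists.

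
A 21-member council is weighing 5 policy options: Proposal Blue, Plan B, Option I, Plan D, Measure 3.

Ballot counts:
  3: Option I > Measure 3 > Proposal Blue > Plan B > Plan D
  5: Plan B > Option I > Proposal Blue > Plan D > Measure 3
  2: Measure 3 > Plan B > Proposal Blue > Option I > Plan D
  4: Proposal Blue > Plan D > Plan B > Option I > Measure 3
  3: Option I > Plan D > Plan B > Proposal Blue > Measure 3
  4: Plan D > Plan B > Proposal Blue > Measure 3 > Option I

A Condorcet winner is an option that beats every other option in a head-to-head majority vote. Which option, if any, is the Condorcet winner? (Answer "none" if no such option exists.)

none

Pairwise majorities:
Proposal Blue vs Plan B: 7 to 14, Plan B.
Proposal Blue–Option I: Option I 11–10.
Proposal Blue vs Plan D: 3+5+2+4 = 14 for Proposal Blue, 7 for Plan D — Proposal Blue by 14–7.
Proposal Blue vs Measure 3: Proposal Blue wins 16–5.
Plan B vs Option I: 5+2+4+4 = 15 for Plan B, 6 for Option I — Plan B by 15–6.
Plan B–Plan D: Plan D 11–10.
Plan B vs Measure 3: Plan B wins 16–5.
Option I–Plan D: Option I 13–8.
Option I–Measure 3: Option I 15–6.
Plan D–Measure 3: Plan D 16–5.
Every option loses at least once (Proposal Blue loses to Plan B; Plan B loses to Plan D; Option I loses to Plan B; Plan D loses to Proposal Blue; Measure 3 loses to Proposal Blue). The majority relation contains the cycle Proposal Blue → Plan D → Plan B → Proposal Blue, so there is no Condorcet winner.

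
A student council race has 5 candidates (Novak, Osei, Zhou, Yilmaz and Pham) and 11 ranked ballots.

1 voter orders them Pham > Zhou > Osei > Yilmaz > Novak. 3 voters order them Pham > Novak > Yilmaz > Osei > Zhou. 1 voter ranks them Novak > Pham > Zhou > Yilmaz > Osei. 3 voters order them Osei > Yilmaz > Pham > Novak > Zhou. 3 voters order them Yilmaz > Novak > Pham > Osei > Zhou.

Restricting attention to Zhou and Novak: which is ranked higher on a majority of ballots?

Novak

Ballots ranking Zhou above Novak: 1.
Ballots ranking Novak above Zhou: 11 − 1 = 10.
Novak wins the head-to-head 10–1.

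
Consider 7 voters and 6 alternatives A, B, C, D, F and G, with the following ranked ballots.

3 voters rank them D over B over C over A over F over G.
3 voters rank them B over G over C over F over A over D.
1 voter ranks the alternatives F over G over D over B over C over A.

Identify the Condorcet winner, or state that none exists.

Pairwise majorities:
A vs B: B wins 7–0.
A–C: C 7–0.
A vs D: D, 4–3.
A vs F: F wins 4–3.
A vs G: G, 4–3.
B vs C: B, 7–0.
B–D: D 4–3.
B vs F: B wins 6–1.
B vs G: B wins 6–1.
C vs D: D, 4–3.
C vs F: C, 6–1.
C vs G: G wins 4–3.
D–F: F 4–3.
D vs G: G, 4–3.
F vs G: F, 4–3.
Every alternative loses at least once (A loses to B; B loses to D; C loses to B; D loses to F; F loses to B; G loses to B). The majority relation contains the cycle B beats F beats D beats B, so there is no Condorcet winner.

none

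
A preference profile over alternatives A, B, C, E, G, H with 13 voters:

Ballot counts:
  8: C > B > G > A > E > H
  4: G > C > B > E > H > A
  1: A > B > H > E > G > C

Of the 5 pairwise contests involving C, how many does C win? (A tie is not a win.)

5

C against each rival (13 voters):
C vs A: C is ranked higher on 8+4 = 12 ballots, A on 1. C wins 12–1.
C vs B: 12 to 1, C.
C vs E: C wins 12–1.
C vs G: C is ranked higher on 8 ballots, G on 5. C wins 8–5.
C vs H: 8+4 = 12 for C, 1 for H — C by 12–1.
C beats A, B, E, G, H — 5 pairwise wins.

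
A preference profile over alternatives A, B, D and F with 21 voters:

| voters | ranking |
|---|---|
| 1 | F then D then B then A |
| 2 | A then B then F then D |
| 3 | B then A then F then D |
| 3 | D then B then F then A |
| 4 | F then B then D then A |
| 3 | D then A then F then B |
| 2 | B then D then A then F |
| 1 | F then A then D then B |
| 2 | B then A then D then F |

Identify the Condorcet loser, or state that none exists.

none

Head-to-head results (21 voters):
A vs B: A preferred on 2+3+1 = 6 ballots; B wins 15–6.
A–D: D 13–8.
A vs F: 2+3+3+2+2 = 12 for A, 9 for F — A by 12–9.
B vs D: 13 to 8, B.
B–F: B 12–9.
D–F: F 11–10.
Every alternative wins at least one matchup (A beats F; B beats A; D beats A; F beats D), so there is no Condorcet loser.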